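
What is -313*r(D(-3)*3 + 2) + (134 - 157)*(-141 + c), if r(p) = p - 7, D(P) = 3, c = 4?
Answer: 1899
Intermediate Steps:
r(p) = -7 + p
-313*r(D(-3)*3 + 2) + (134 - 157)*(-141 + c) = -313*(-7 + (3*3 + 2)) + (134 - 157)*(-141 + 4) = -313*(-7 + (9 + 2)) - 23*(-137) = -313*(-7 + 11) + 3151 = -313*4 + 3151 = -1252 + 3151 = 1899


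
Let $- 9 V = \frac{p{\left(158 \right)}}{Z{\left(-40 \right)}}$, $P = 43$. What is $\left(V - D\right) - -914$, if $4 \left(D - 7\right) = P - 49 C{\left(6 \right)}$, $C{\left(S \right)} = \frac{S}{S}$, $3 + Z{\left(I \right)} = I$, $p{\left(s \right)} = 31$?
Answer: $\frac{703241}{774} \approx 908.58$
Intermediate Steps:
$Z{\left(I \right)} = -3 + I$
$V = \frac{31}{387}$ ($V = - \frac{31 \frac{1}{-3 - 40}}{9} = - \frac{31 \frac{1}{-43}}{9} = - \frac{31 \left(- \frac{1}{43}\right)}{9} = \left(- \frac{1}{9}\right) \left(- \frac{31}{43}\right) = \frac{31}{387} \approx 0.080103$)
$C{\left(S \right)} = 1$
$D = \frac{11}{2}$ ($D = 7 + \frac{43 - 49}{4} = 7 + \frac{1}{4} \left(-6\right) = 7 - \frac{3}{2} = \frac{11}{2} \approx 5.5$)
$\left(V - D\right) - -914 = \left(\frac{31}{387} - \frac{11}{2}\right) - -914 = \left(\frac{31}{387} - \frac{11}{2}\right) + 914 = - \frac{4195}{774} + 914 = \frac{703241}{774}$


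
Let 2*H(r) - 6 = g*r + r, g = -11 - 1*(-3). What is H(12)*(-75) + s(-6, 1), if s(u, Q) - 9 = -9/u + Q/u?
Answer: 8806/3 ≈ 2935.3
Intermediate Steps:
g = -8 (g = -11 + 3 = -8)
s(u, Q) = 9 - 9/u + Q/u (s(u, Q) = 9 + (-9/u + Q/u) = 9 - 9/u + Q/u)
H(r) = 3 - 7*r/2 (H(r) = 3 + (-8*r + r)/2 = 3 + (-7*r)/2 = 3 - 7*r/2)
H(12)*(-75) + s(-6, 1) = (3 - 7/2*12)*(-75) + (-9 + 1 + 9*(-6))/(-6) = (3 - 42)*(-75) - (-9 + 1 - 54)/6 = -39*(-75) - 1/6*(-62) = 2925 + 31/3 = 8806/3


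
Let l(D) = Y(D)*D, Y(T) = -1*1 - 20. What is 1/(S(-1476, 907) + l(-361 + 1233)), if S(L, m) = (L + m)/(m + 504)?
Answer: -1411/25838801 ≈ -5.4608e-5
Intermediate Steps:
S(L, m) = (L + m)/(504 + m)
Y(T) = -21 (Y(T) = -1 - 20 = -21)
l(D) = -21*D
1/(S(-1476, 907) + l(-361 + 1233)) = 1/((-1476 + 907)/(504 + 907) - 21*(-361 + 1233)) = 1/(-569/1411 - 21*872) = 1/((1/1411)*(-569) - 18312) = 1/(-569/1411 - 18312) = 1/(-25838801/1411) = -1411/25838801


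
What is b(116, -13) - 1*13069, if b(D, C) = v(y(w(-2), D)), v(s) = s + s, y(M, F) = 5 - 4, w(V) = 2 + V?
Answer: -13067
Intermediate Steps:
y(M, F) = 1
v(s) = 2*s
b(D, C) = 2 (b(D, C) = 2*1 = 2)
b(116, -13) - 1*13069 = 2 - 1*13069 = 2 - 13069 = -13067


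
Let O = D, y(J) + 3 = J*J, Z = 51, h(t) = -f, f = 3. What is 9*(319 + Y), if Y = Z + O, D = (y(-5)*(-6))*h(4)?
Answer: 6894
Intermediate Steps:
h(t) = -3 (h(t) = -1*3 = -3)
y(J) = -3 + J² (y(J) = -3 + J*J = -3 + J²)
D = 396 (D = ((-3 + (-5)²)*(-6))*(-3) = ((-3 + 25)*(-6))*(-3) = (22*(-6))*(-3) = -132*(-3) = 396)
O = 396
Y = 447 (Y = 51 + 396 = 447)
9*(319 + Y) = 9*(319 + 447) = 9*766 = 6894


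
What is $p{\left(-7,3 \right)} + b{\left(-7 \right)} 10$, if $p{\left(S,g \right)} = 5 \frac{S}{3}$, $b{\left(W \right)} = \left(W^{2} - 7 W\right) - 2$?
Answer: $\frac{2845}{3} \approx 948.33$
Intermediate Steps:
$b{\left(W \right)} = -2 + W^{2} - 7 W$
$p{\left(S,g \right)} = \frac{5 S}{3}$ ($p{\left(S,g \right)} = 5 S \frac{1}{3} = 5 \frac{S}{3} = \frac{5 S}{3}$)
$p{\left(-7,3 \right)} + b{\left(-7 \right)} 10 = \frac{5}{3} \left(-7\right) + \left(-2 + \left(-7\right)^{2} - -49\right) 10 = - \frac{35}{3} + \left(-2 + 49 + 49\right) 10 = - \frac{35}{3} + 96 \cdot 10 = - \frac{35}{3} + 960 = \frac{2845}{3}$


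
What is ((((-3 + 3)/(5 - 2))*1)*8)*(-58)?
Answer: 0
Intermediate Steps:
((((-3 + 3)/(5 - 2))*1)*8)*(-58) = (((0/3)*1)*8)*(-58) = (((0*(⅓))*1)*8)*(-58) = ((0*1)*8)*(-58) = (0*8)*(-58) = 0*(-58) = 0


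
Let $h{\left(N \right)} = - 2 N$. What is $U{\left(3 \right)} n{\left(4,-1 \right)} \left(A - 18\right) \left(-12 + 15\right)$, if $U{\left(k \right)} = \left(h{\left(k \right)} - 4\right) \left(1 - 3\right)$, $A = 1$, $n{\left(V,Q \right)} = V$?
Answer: $-4080$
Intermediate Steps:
$U{\left(k \right)} = 8 + 4 k$ ($U{\left(k \right)} = \left(- 2 k - 4\right) \left(1 - 3\right) = \left(-4 - 2 k\right) \left(-2\right) = 8 + 4 k$)
$U{\left(3 \right)} n{\left(4,-1 \right)} \left(A - 18\right) \left(-12 + 15\right) = \left(8 + 4 \cdot 3\right) 4 \left(1 - 18\right) \left(-12 + 15\right) = \left(8 + 12\right) 4 \left(\left(-17\right) 3\right) = 20 \cdot 4 \left(-51\right) = 80 \left(-51\right) = -4080$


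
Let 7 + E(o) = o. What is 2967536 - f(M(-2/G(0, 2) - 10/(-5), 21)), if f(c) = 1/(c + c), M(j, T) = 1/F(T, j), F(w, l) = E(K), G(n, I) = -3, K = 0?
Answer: 5935079/2 ≈ 2.9675e+6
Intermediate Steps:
E(o) = -7 + o
F(w, l) = -7 (F(w, l) = -7 + 0 = -7)
M(j, T) = -⅐ (M(j, T) = 1/(-7) = -⅐)
f(c) = 1/(2*c)
2967536 - f(M(-2/G(0, 2) - 10/(-5), 21)) = 2967536 - 1/(2*(-⅐)) = 2967536 - (-7)/2 = 2967536 - 1*(-7/2) = 2967536 + 7/2 = 5935079/2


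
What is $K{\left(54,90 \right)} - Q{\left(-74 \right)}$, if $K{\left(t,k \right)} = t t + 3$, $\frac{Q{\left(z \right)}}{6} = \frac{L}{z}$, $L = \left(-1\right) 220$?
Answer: $\frac{107343}{37} \approx 2901.2$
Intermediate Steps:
$L = -220$
$Q{\left(z \right)} = - \frac{1320}{z}$ ($Q{\left(z \right)} = 6 \left(- \frac{220}{z}\right) = - \frac{1320}{z}$)
$K{\left(t,k \right)} = 3 + t^{2}$ ($K{\left(t,k \right)} = t^{2} + 3 = 3 + t^{2}$)
$K{\left(54,90 \right)} - Q{\left(-74 \right)} = \left(3 + 54^{2}\right) - - \frac{1320}{-74} = \left(3 + 2916\right) - \left(-1320\right) \left(- \frac{1}{74}\right) = 2919 - \frac{660}{37} = \frac{107343}{37}$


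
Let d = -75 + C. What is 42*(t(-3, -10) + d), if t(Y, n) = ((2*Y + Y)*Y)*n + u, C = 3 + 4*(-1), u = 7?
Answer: -14238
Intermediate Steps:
C = -1 (C = 3 - 4 = -1)
t(Y, n) = 7 + 3*n*Y² (t(Y, n) = ((2*Y + Y)*Y)*n + 7 = ((3*Y)*Y)*n + 7 = (3*Y²)*n + 7 = 3*n*Y² + 7 = 7 + 3*n*Y²)
d = -76 (d = -75 - 1 = -76)
42*(t(-3, -10) + d) = 42*((7 + 3*(-10)*(-3)²) - 76) = 42*((7 + 3*(-10)*9) - 76) = 42*((7 - 270) - 76) = 42*(-263 - 76) = 42*(-339) = -14238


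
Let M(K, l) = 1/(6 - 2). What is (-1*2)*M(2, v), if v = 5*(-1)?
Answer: -½ ≈ -0.50000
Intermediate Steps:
v = -5
M(K, l) = ¼ (M(K, l) = 1/4 = ¼)
(-1*2)*M(2, v) = -1*2*(¼) = -2*¼ = -½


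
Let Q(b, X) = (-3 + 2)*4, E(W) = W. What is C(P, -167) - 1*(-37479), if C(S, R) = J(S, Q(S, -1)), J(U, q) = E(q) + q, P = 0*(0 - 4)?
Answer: 37471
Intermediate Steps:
P = 0 (P = 0*(-4) = 0)
Q(b, X) = -4 (Q(b, X) = -1*4 = -4)
J(U, q) = 2*q (J(U, q) = q + q = 2*q)
C(S, R) = -8 (C(S, R) = 2*(-4) = -8)
C(P, -167) - 1*(-37479) = -8 - 1*(-37479) = -8 + 37479 = 37471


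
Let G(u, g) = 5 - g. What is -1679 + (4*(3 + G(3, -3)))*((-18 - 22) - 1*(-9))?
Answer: -3043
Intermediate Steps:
-1679 + (4*(3 + G(3, -3)))*((-18 - 22) - 1*(-9)) = -1679 + (4*(3 + (5 - 1*(-3))))*((-18 - 22) - 1*(-9)) = -1679 + (4*(3 + (5 + 3)))*(-40 + 9) = -1679 + (4*(3 + 8))*(-31) = -1679 + (4*11)*(-31) = -1679 + 44*(-31) = -1679 - 1364 = -3043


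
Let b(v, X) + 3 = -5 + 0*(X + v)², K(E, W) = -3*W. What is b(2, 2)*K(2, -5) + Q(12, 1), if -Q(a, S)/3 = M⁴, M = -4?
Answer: -888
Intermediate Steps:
Q(a, S) = -768 (Q(a, S) = -3*(-4)⁴ = -3*256 = -768)
b(v, X) = -8 (b(v, X) = -3 + (-5 + 0*(X + v)²) = -3 + (-5 + 0) = -3 - 5 = -8)
b(2, 2)*K(2, -5) + Q(12, 1) = -(-24)*(-5) - 768 = -8*15 - 768 = -120 - 768 = -888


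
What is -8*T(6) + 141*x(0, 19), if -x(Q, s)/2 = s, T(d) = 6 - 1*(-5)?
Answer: -5446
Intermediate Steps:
T(d) = 11 (T(d) = 6 + 5 = 11)
x(Q, s) = -2*s
-8*T(6) + 141*x(0, 19) = -8*11 + 141*(-2*19) = -88 + 141*(-38) = -88 - 5358 = -5446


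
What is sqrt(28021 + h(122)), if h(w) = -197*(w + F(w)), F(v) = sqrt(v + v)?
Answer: sqrt(3987 - 394*sqrt(61)) ≈ 30.162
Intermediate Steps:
F(v) = sqrt(2)*sqrt(v) (F(v) = sqrt(2*v) = sqrt(2)*sqrt(v))
h(w) = -197*w - 197*sqrt(2)*sqrt(w) (h(w) = -197*(w + sqrt(2)*sqrt(w)) = -197*w - 197*sqrt(2)*sqrt(w))
sqrt(28021 + h(122)) = sqrt(28021 + (-197*122 - 197*sqrt(2)*sqrt(122))) = sqrt(28021 + (-24034 - 394*sqrt(61))) = sqrt(3987 - 394*sqrt(61))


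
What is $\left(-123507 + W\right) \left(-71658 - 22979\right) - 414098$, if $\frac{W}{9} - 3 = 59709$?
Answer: $-39170763035$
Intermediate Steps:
$W = 537408$ ($W = 27 + 9 \cdot 59709 = 27 + 537381 = 537408$)
$\left(-123507 + W\right) \left(-71658 - 22979\right) - 414098 = \left(-123507 + 537408\right) \left(-71658 - 22979\right) - 414098 = 413901 \left(-94637\right) - 414098 = -39170348937 - 414098 = -39170763035$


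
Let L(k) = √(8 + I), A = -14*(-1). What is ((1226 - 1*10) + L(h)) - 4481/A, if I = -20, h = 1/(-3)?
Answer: 12543/14 + 2*I*√3 ≈ 895.93 + 3.4641*I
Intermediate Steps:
h = -⅓ ≈ -0.33333
A = 14
L(k) = 2*I*√3 (L(k) = √(8 - 20) = √(-12) = 2*I*√3)
((1226 - 1*10) + L(h)) - 4481/A = ((1226 - 1*10) + 2*I*√3) - 4481/14 = ((1226 - 10) + 2*I*√3) - 4481/14 = (1216 + 2*I*√3) - 1*4481/14 = (1216 + 2*I*√3) - 4481/14 = 12543/14 + 2*I*√3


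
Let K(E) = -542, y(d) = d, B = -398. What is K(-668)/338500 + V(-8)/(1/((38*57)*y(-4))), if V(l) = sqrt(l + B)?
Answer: -271/169250 - 8664*I*sqrt(406) ≈ -0.0016012 - 1.7457e+5*I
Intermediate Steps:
V(l) = sqrt(-398 + l) (V(l) = sqrt(l - 398) = sqrt(-398 + l))
K(-668)/338500 + V(-8)/(1/((38*57)*y(-4))) = -542/338500 + sqrt(-398 - 8)/(1/((38*57)*(-4))) = -542*1/338500 + sqrt(-406)/(1/(2166*(-4))) = -271/169250 + (I*sqrt(406))/(1/(-8664)) = -271/169250 + (I*sqrt(406))/(-1/8664) = -271/169250 + (I*sqrt(406))*(-8664) = -271/169250 - 8664*I*sqrt(406)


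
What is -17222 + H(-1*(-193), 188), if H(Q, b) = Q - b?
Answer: -17217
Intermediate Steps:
-17222 + H(-1*(-193), 188) = -17222 + (-1*(-193) - 1*188) = -17222 + (193 - 188) = -17222 + 5 = -17217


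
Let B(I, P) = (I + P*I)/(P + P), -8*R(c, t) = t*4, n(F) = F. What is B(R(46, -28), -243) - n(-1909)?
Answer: 465581/243 ≈ 1916.0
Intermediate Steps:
R(c, t) = -t/2 (R(c, t) = -t*4/8 = -t/2)
B(I, P) = (I + I*P)/(2*P) (B(I, P) = (I + I*P)/((2*P)) = (I + I*P)*(1/(2*P)) = (I + I*P)/(2*P))
B(R(46, -28), -243) - n(-1909) = (1/2)*(-1/2*(-28))*(1 - 243)/(-243) - 1*(-1909) = (1/2)*14*(-1/243)*(-242) + 1909 = 1694/243 + 1909 = 465581/243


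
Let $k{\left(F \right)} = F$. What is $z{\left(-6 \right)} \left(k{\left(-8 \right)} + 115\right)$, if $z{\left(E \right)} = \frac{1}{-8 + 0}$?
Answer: $- \frac{107}{8} \approx -13.375$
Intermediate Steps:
$z{\left(E \right)} = - \frac{1}{8}$ ($z{\left(E \right)} = \frac{1}{-8} = - \frac{1}{8}$)
$z{\left(-6 \right)} \left(k{\left(-8 \right)} + 115\right) = - \frac{-8 + 115}{8} = \left(- \frac{1}{8}\right) 107 = - \frac{107}{8}$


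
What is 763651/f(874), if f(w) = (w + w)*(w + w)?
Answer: 763651/3055504 ≈ 0.24993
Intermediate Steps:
f(w) = 4*w² (f(w) = (2*w)*(2*w) = 4*w²)
763651/f(874) = 763651/((4*874²)) = 763651/((4*763876)) = 763651/3055504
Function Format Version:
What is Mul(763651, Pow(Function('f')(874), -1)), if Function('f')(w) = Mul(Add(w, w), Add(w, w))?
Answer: Rational(763651, 3055504) ≈ 0.24993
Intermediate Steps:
Function('f')(w) = Mul(4, Pow(w, 2)) (Function('f')(w) = Mul(Mul(2, w), Mul(2, w)) = Mul(4, Pow(w, 2)))
Mul(763651, Pow(Function('f')(874), -1)) = Mul(763651, Pow(Mul(4, Pow(874, 2)), -1)) = Mul(763651, Pow(Mul(4, 763876), -1)) = Mul(763651, Pow(3055504, -1)) = Mul(763651, Rational(1, 3055504)) = Rational(763651, 3055504)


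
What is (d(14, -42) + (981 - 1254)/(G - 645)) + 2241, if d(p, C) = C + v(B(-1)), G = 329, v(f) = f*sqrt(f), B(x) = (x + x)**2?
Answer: 697685/316 ≈ 2207.9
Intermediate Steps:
B(x) = 4*x**2 (B(x) = (2*x)**2 = 4*x**2)
v(f) = f**(3/2)
d(p, C) = 8 + C (d(p, C) = C + (4*(-1)**2)**(3/2) = C + (4*1)**(3/2) = C + 4**(3/2) = C + 8 = 8 + C)
(d(14, -42) + (981 - 1254)/(G - 645)) + 2241 = ((8 - 42) + (981 - 1254)/(329 - 645)) + 2241 = (-34 - 273/(-316)) + 2241 = (-34 - 273*(-1/316)) + 2241 = (-34 + 273/316) + 2241 = -10471/316 + 2241 = 697685/316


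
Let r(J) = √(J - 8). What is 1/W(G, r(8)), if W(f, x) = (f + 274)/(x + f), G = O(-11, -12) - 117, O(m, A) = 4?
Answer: -113/161 ≈ -0.70186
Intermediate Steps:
r(J) = √(-8 + J)
G = -113 (G = 4 - 117 = -113)
W(f, x) = (274 + f)/(f + x)
1/W(G, r(8)) = 1/((274 - 113)/(-113 + √(-8 + 8))) = 1/(161/(-113 + √0)) = 1/(161/(-113 + 0)) = 1/(161/(-113)) = 1/(-1/113*161) = 1/(-161/113) = -113/161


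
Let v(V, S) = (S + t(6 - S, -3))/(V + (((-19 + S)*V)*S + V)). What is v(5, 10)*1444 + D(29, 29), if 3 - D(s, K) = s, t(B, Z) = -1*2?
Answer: -2874/55 ≈ -52.255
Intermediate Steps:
t(B, Z) = -2
D(s, K) = 3 - s
v(V, S) = (-2 + S)/(2*V + S*V*(-19 + S)) (v(V, S) = (S - 2)/(V + (((-19 + S)*V)*S + V)) = (-2 + S)/(V + ((V*(-19 + S))*S + V)) = (-2 + S)/(V + (S*V*(-19 + S) + V)) = (-2 + S)/(V + (V + S*V*(-19 + S))) = (-2 + S)/(2*V + S*V*(-19 + S)))
v(5, 10)*1444 + D(29, 29) = ((-2 + 10)/(5*(2 + 10² - 19*10)))*1444 + (3 - 1*29) = ((⅕)*8/(2 + 100 - 190))*1444 + (3 - 29) = ((⅕)*8/(-88))*1444 - 26 = ((⅕)*(-1/88)*8)*1444 - 26 = -1/55*1444 - 26 = -1444/55 - 26 = -2874/55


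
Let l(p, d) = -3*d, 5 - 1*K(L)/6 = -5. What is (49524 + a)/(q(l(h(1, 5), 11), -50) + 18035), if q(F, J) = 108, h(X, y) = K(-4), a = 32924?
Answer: 82448/18143 ≈ 4.5443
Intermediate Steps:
K(L) = 60 (K(L) = 30 - 6*(-5) = 30 + 30 = 60)
h(X, y) = 60
(49524 + a)/(q(l(h(1, 5), 11), -50) + 18035) = (49524 + 32924)/(108 + 18035) = 82448/18143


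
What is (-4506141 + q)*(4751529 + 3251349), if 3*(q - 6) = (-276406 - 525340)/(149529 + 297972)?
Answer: -16137804974604306526/447501 ≈ -3.6062e+13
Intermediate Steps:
q = 7253272/1342503 (q = 6 + ((-276406 - 525340)/(149529 + 297972))/3 = 6 + (-801746/447501)/3 = 6 + (-801746*1/447501)/3 = 6 + (⅓)*(-801746/447501) = 6 - 801746/1342503 = 7253272/1342503 ≈ 5.4028)
(-4506141 + q)*(4751529 + 3251349) = (-4506141 + 7253272/1342503)*(4751529 + 3251349) = -6049500557651/1342503*8002878 = -16137804974604306526/447501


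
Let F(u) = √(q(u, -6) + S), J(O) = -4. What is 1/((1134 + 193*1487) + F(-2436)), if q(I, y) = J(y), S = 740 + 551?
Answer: 288125/83016014338 - 3*√143/83016014338 ≈ 3.4703e-6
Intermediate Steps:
S = 1291
q(I, y) = -4
F(u) = 3*√143 (F(u) = √(-4 + 1291) = √1287 = 3*√143)
1/((1134 + 193*1487) + F(-2436)) = 1/((1134 + 193*1487) + 3*√143) = 1/((1134 + 286991) + 3*√143) = 1/(288125 + 3*√143)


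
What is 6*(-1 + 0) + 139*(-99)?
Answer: -13767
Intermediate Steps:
6*(-1 + 0) + 139*(-99) = 6*(-1) - 13761 = -6 - 13761 = -13767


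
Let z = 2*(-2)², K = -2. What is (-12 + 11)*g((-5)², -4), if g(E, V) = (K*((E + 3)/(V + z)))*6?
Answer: 84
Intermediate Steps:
z = 8 (z = 2*4 = 8)
g(E, V) = -12*(3 + E)/(8 + V) (g(E, V) = -2*(E + 3)/(V + 8)*6 = -2*(3 + E)/(8 + V)*6 = -12*(3 + E)/(8 + V))
(-12 + 11)*g((-5)², -4) = (-12 + 11)*(12*(-3 - 1*(-5)²)/(8 - 4)) = -12*(-3 - 1*25)/4 = -12*(-3 - 25)/4 = -12*(-28)/4 = -1*(-84) = 84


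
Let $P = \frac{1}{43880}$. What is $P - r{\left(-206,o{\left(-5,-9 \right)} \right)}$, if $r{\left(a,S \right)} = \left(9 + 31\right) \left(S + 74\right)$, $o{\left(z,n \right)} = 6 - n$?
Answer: $- \frac{156212799}{43880} \approx -3560.0$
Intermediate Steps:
$r{\left(a,S \right)} = 2960 + 40 S$ ($r{\left(a,S \right)} = 40 \left(74 + S\right) = 2960 + 40 S$)
$P = \frac{1}{43880} \approx 2.2789 \cdot 10^{-5}$
$P - r{\left(-206,o{\left(-5,-9 \right)} \right)} = \frac{1}{43880} - \left(2960 + 40 \left(6 - -9\right)\right) = \frac{1}{43880} - \left(2960 + 40 \left(6 + 9\right)\right) = \frac{1}{43880} - \left(2960 + 40 \cdot 15\right) = \frac{1}{43880} - \left(2960 + 600\right) = \frac{1}{43880} - 3560 = - \frac{156212799}{43880}$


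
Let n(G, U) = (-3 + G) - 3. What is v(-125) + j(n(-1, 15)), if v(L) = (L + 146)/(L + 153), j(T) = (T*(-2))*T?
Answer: -389/4 ≈ -97.250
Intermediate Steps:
n(G, U) = -6 + G
j(T) = -2*T² (j(T) = (-2*T)*T = -2*T²)
v(L) = (146 + L)/(153 + L)
v(-125) + j(n(-1, 15)) = (146 - 125)/(153 - 125) - 2*(-6 - 1)² = 21/28 - 2*(-7)² = (1/28)*21 - 2*49 = ¾ - 98 = -389/4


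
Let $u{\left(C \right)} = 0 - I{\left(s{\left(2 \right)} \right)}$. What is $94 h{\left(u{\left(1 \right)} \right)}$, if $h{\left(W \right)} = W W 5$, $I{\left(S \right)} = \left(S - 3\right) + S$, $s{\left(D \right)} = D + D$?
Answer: $11750$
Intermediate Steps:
$s{\left(D \right)} = 2 D$
$I{\left(S \right)} = -3 + 2 S$ ($I{\left(S \right)} = \left(-3 + S\right) + S = -3 + 2 S$)
$u{\left(C \right)} = -5$ ($u{\left(C \right)} = 0 - \left(-3 + 2 \cdot 2 \cdot 2\right) = 0 - \left(-3 + 2 \cdot 4\right) = 0 - \left(-3 + 8\right) = 0 - 5 = -5$)
$h{\left(W \right)} = 5 W^{2}$ ($h{\left(W \right)} = W^{2} \cdot 5 = 5 W^{2}$)
$94 h{\left(u{\left(1 \right)} \right)} = 94 \cdot 5 \left(-5\right)^{2} = 94 \cdot 5 \cdot 25 = 94 \cdot 125 = 11750$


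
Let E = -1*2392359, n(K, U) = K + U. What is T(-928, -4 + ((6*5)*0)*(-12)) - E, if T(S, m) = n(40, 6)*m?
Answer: 2392175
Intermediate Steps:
T(S, m) = 46*m (T(S, m) = (40 + 6)*m = 46*m)
E = -2392359
T(-928, -4 + ((6*5)*0)*(-12)) - E = 46*(-4 + ((6*5)*0)*(-12)) - 1*(-2392359) = 46*(-4 + (30*0)*(-12)) + 2392359 = 46*(-4 + 0*(-12)) + 2392359 = 46*(-4 + 0) + 2392359 = 46*(-4) + 2392359 = -184 + 2392359 = 2392175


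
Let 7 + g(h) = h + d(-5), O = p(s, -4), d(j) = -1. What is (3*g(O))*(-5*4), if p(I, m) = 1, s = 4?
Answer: 420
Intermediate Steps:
O = 1
g(h) = -8 + h (g(h) = -7 + (h - 1) = -7 + (-1 + h) = -8 + h)
(3*g(O))*(-5*4) = (3*(-8 + 1))*(-5*4) = (3*(-7))*(-20) = -21*(-20) = 420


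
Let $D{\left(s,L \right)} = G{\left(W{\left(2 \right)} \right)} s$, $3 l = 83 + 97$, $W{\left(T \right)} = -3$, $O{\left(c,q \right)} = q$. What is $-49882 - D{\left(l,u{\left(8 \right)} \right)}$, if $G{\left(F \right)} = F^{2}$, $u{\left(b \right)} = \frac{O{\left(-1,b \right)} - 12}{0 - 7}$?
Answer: $-50422$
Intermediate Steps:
$u{\left(b \right)} = \frac{12}{7} - \frac{b}{7}$ ($u{\left(b \right)} = \frac{b - 12}{0 - 7} = \frac{b - 12}{-7} = \left(-12 + b\right) \left(- \frac{1}{7}\right) = \frac{12}{7} - \frac{b}{7}$)
$l = 60$ ($l = \frac{83 + 97}{3} = \frac{1}{3} \cdot 180 = 60$)
$D{\left(s,L \right)} = 9 s$ ($D{\left(s,L \right)} = \left(-3\right)^{2} s = 9 s$)
$-49882 - D{\left(l,u{\left(8 \right)} \right)} = -49882 - 9 \cdot 60 = -49882 - 540 = -50422$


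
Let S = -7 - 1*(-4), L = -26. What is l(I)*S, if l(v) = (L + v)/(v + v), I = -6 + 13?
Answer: 57/14 ≈ 4.0714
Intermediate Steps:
I = 7
S = -3 (S = -7 + 4 = -3)
l(v) = (-26 + v)/(2*v) (l(v) = (-26 + v)/(v + v) = (-26 + v)/((2*v)) = (-26 + v)*(1/(2*v)) = (-26 + v)/(2*v))
l(I)*S = ((1/2)*(-26 + 7)/7)*(-3) = ((1/2)*(1/7)*(-19))*(-3) = -19/14*(-3) = 57/14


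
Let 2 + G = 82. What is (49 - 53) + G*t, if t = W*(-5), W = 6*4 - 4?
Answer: -8004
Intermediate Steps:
W = 20 (W = 24 - 4 = 20)
G = 80 (G = -2 + 82 = 80)
t = -100 (t = 20*(-5) = -100)
(49 - 53) + G*t = (49 - 53) + 80*(-100) = -4 - 8000 = -8004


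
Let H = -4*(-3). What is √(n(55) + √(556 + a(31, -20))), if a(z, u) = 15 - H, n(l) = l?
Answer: √(55 + √559) ≈ 8.8681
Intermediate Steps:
H = 12
a(z, u) = 3 (a(z, u) = 15 - 1*12 = 15 - 12 = 3)
√(n(55) + √(556 + a(31, -20))) = √(55 + √(556 + 3)) = √(55 + √559)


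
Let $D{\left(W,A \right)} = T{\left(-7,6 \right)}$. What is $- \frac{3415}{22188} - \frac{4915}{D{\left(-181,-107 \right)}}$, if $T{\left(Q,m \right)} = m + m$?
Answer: $- \frac{4545625}{11094} \approx -409.74$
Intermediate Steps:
$T{\left(Q,m \right)} = 2 m$
$D{\left(W,A \right)} = 12$ ($D{\left(W,A \right)} = 2 \cdot 6 = 12$)
$- \frac{3415}{22188} - \frac{4915}{D{\left(-181,-107 \right)}} = - \frac{3415}{22188} - \frac{4915}{12} = - \frac{4545625}{11094}$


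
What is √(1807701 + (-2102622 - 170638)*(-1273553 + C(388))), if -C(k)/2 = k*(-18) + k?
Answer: √2865130054561 ≈ 1.6927e+6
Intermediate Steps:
C(k) = 34*k (C(k) = -2*(k*(-18) + k) = -2*(-18*k + k) = -(-34)*k = 34*k)
√(1807701 + (-2102622 - 170638)*(-1273553 + C(388))) = √(1807701 + (-2102622 - 170638)*(-1273553 + 34*388)) = √(1807701 - 2273260*(-1273553 + 13192)) = √(1807701 - 2273260*(-1260361)) = √(1807701 + 2865128246860) = √2865130054561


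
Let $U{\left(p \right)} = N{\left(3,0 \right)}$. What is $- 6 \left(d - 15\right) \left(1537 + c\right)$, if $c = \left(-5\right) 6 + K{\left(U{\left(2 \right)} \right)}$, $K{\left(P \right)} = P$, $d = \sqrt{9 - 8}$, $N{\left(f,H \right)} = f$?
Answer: $126840$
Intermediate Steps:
$U{\left(p \right)} = 3$
$d = 1$ ($d = \sqrt{1} = 1$)
$c = -27$ ($c = \left(-5\right) 6 + 3 = -30 + 3 = -27$)
$- 6 \left(d - 15\right) \left(1537 + c\right) = - 6 \left(1 - 15\right) \left(1537 - 27\right) = \left(-6\right) \left(-14\right) 1510 = 84 \cdot 1510 = 126840$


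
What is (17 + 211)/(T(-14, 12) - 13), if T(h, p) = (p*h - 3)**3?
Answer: -57/1250056 ≈ -4.5598e-5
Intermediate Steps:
T(h, p) = (-3 + h*p)**3 (T(h, p) = (h*p - 3)**3 = (-3 + h*p)**3)
(17 + 211)/(T(-14, 12) - 13) = (17 + 211)/((-3 - 14*12)**3 - 13) = 228/((-3 - 168)**3 - 13) = 228/((-171)**3 - 13) = 228/(-5000211 - 13) = 228/(-5000224) = 228*(-1/5000224) = -57/1250056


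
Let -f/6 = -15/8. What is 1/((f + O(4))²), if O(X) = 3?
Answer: 16/3249 ≈ 0.0049246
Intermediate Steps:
f = 45/4 (f = -(-90)/8 = -6*(-15/8) = 45/4 ≈ 11.250)
1/((f + O(4))²) = 1/((45/4 + 3)²) = 1/((57/4)²) = 1/(3249/16) = 16/3249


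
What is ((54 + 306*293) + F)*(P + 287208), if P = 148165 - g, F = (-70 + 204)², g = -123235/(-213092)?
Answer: 227018908058207/4843 ≈ 4.6876e+10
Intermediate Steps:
g = 123235/213092 (g = -123235*(-1/213092) = 123235/213092 ≈ 0.57832)
F = 17956 (F = 134² = 17956)
P = 31572652945/213092 (P = 148165 - 1*123235/213092 = 148165 - 123235/213092 = 31572652945/213092 ≈ 1.4816e+5)
((54 + 306*293) + F)*(P + 287208) = ((54 + 306*293) + 17956)*(31572652945/213092 + 287208) = ((54 + 89658) + 17956)*(92774380081/213092) = (89712 + 17956)*(92774380081/213092) = 107668*(92774380081/213092) = 227018908058207/4843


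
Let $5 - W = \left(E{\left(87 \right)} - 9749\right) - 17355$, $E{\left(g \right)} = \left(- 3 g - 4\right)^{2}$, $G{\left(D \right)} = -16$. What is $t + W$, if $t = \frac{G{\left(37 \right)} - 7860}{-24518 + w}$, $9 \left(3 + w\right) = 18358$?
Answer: $- \frac{8723632512}{202331} \approx -43116.0$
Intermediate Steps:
$w = \frac{18331}{9}$ ($w = -3 + \frac{1}{9} \cdot 18358 = -3 + \frac{18358}{9} = \frac{18331}{9} \approx 2036.8$)
$t = \frac{70884}{202331}$ ($t = \frac{-16 - 7860}{-24518 + \frac{18331}{9}} = - \frac{7876}{- \frac{202331}{9}} = \left(-7876\right) \left(- \frac{9}{202331}\right) = \frac{70884}{202331} \approx 0.35034$)
$E{\left(g \right)} = \left(-4 - 3 g\right)^{2}$
$W = -43116$ ($W = 5 - \left(\left(\left(4 + 3 \cdot 87\right)^{2} - 9749\right) - 17355\right) = 5 - \left(\left(\left(4 + 261\right)^{2} - 9749\right) - 17355\right) = 5 - \left(\left(265^{2} - 9749\right) - 17355\right) = 5 - \left(\left(70225 - 9749\right) - 17355\right) = 5 - \left(60476 - 17355\right) = 5 - 43121 = -43116$)
$t + W = \frac{70884}{202331} - 43116 = - \frac{8723632512}{202331}$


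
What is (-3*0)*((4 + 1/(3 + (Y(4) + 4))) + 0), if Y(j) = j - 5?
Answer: 0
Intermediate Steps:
Y(j) = -5 + j
(-3*0)*((4 + 1/(3 + (Y(4) + 4))) + 0) = (-3*0)*((4 + 1/(3 + ((-5 + 4) + 4))) + 0) = 0*((4 + 1/(3 + (-1 + 4))) + 0) = 0*((4 + 1/(3 + 3)) + 0) = 0*((4 + 1/6) + 0) = 0*((4 + ⅙) + 0) = 0*(25/6 + 0) = 0*(25/6) = 0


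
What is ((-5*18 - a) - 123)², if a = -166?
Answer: 2209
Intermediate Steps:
((-5*18 - a) - 123)² = ((-5*18 - 1*(-166)) - 123)² = ((-90 + 166) - 123)² = (76 - 123)² = (-47)² = 2209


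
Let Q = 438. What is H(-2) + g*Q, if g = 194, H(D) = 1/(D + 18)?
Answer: 1359553/16 ≈ 84972.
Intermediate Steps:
H(D) = 1/(18 + D)
H(-2) + g*Q = 1/(18 - 2) + 194*438 = 1/16 + 84972 = 1359553/16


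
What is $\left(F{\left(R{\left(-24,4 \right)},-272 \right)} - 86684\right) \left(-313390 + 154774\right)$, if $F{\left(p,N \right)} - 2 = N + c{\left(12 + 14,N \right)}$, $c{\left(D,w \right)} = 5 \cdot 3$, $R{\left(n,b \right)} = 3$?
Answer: $13789916424$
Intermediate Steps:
$c{\left(D,w \right)} = 15$
$F{\left(p,N \right)} = 17 + N$ ($F{\left(p,N \right)} = 2 + \left(N + 15\right) = 2 + \left(15 + N\right) = 17 + N$)
$\left(F{\left(R{\left(-24,4 \right)},-272 \right)} - 86684\right) \left(-313390 + 154774\right) = \left(\left(17 - 272\right) - 86684\right) \left(-313390 + 154774\right) = \left(-255 - 86684\right) \left(-158616\right) = \left(-86939\right) \left(-158616\right) = 13789916424$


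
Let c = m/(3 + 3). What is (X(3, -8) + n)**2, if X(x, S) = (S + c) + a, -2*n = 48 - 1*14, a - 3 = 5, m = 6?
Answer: 256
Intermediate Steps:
a = 8 (a = 3 + 5 = 8)
c = 1 (c = 6/(3 + 3) = 6/6 = 6*(1/6) = 1)
n = -17 (n = -(48 - 1*14)/2 = -(48 - 14)/2 = -1/2*34 = -17)
X(x, S) = 9 + S (X(x, S) = (S + 1) + 8 = (1 + S) + 8 = 9 + S)
(X(3, -8) + n)**2 = ((9 - 8) - 17)**2 = (1 - 17)**2 = (-16)**2 = 256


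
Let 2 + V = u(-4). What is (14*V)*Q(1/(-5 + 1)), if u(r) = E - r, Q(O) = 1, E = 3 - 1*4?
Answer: 14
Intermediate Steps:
E = -1 (E = 3 - 4 = -1)
u(r) = -1 - r
V = 1 (V = -2 + (-1 - 1*(-4)) = -2 + (-1 + 4) = -2 + 3 = 1)
(14*V)*Q(1/(-5 + 1)) = (14*1)*1 = 14*1 = 14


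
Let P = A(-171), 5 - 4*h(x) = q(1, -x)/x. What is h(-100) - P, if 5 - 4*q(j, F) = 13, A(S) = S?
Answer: 34449/200 ≈ 172.25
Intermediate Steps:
q(j, F) = -2 (q(j, F) = 5/4 - 1/4*13 = 5/4 - 13/4 = -2)
h(x) = 5/4 + 1/(2*x) (h(x) = 5/4 - (-1)/(2*x) = 5/4 + 1/(2*x))
P = -171
h(-100) - P = (1/4)*(2 + 5*(-100))/(-100) - 1*(-171) = (1/4)*(-1/100)*(2 - 500) + 171 = (1/4)*(-1/100)*(-498) + 171 = 249/200 + 171 = 34449/200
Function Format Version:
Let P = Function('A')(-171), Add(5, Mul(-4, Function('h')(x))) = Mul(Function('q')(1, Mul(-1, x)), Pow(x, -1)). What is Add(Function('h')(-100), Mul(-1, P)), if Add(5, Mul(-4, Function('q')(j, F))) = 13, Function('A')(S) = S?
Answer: Rational(34449, 200) ≈ 172.25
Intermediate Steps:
Function('q')(j, F) = -2 (Function('q')(j, F) = Add(Rational(5, 4), Mul(Rational(-1, 4), 13)) = Add(Rational(5, 4), Rational(-13, 4)) = -2)
Function('h')(x) = Add(Rational(5, 4), Mul(Rational(1, 2), Pow(x, -1))) (Function('h')(x) = Add(Rational(5, 4), Mul(Rational(-1, 4), Mul(-2, Pow(x, -1)))) = Add(Rational(5, 4), Mul(Rational(1, 2), Pow(x, -1))))
P = -171
Add(Function('h')(-100), Mul(-1, P)) = Add(Mul(Rational(1, 4), Pow(-100, -1), Add(2, Mul(5, -100))), Mul(-1, -171)) = Add(Mul(Rational(1, 4), Rational(-1, 100), Add(2, -500)), 171) = Add(Mul(Rational(1, 4), Rational(-1, 100), -498), 171) = Add(Rational(249, 200), 171) = Rational(34449, 200)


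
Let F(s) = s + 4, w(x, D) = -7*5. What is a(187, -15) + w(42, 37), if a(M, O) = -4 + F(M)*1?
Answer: 152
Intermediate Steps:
w(x, D) = -35
F(s) = 4 + s
a(M, O) = M (a(M, O) = -4 + (4 + M)*1 = -4 + (4 + M) = M)
a(187, -15) + w(42, 37) = 187 - 35 = 152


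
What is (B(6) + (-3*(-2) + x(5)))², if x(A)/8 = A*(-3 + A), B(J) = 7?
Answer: 8649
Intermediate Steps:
x(A) = 8*A*(-3 + A) (x(A) = 8*(A*(-3 + A)) = 8*A*(-3 + A))
(B(6) + (-3*(-2) + x(5)))² = (7 + (-3*(-2) + 8*5*(-3 + 5)))² = (7 + (6 + 8*5*2))² = (7 + (6 + 80))² = (7 + 86)² = 93² = 8649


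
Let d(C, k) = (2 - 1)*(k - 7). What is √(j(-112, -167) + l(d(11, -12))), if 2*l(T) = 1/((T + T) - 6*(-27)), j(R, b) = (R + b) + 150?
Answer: I*√1983442/124 ≈ 11.358*I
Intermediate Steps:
d(C, k) = -7 + k (d(C, k) = 1*(-7 + k) = -7 + k)
j(R, b) = 150 + R + b
l(T) = 1/(2*(162 + 2*T)) (l(T) = 1/(2*((T + T) - 6*(-27))) = 1/(2*(2*T + 162)) = 1/(2*(162 + 2*T)))
√(j(-112, -167) + l(d(11, -12))) = √((150 - 112 - 167) + 1/(4*(81 + (-7 - 12)))) = √(-129 + 1/(4*(81 - 19))) = √(-129 + (¼)/62) = √(-129 + (¼)*(1/62)) = √(-129 + 1/248) = √(-31991/248) = I*√1983442/124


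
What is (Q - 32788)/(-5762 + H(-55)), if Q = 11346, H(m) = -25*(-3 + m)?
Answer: 10721/2156 ≈ 4.9726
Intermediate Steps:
H(m) = 75 - 25*m
(Q - 32788)/(-5762 + H(-55)) = (11346 - 32788)/(-5762 + (75 - 25*(-55))) = -21442/(-5762 + (75 + 1375)) = -21442/(-5762 + 1450) = -21442/(-4312) = -21442*(-1/4312) = 10721/2156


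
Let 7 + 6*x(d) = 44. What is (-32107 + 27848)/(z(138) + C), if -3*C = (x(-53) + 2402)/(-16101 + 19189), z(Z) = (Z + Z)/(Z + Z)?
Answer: -236732256/41135 ≈ -5755.0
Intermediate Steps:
z(Z) = 1 (z(Z) = (2*Z)/((2*Z)) = (2*Z)*(1/(2*Z)) = 1)
x(d) = 37/6 (x(d) = -7/6 + (1/6)*44 = -7/6 + 22/3 = 37/6)
C = -14449/55584 (C = -(37/6 + 2402)/(3*(-16101 + 19189)) = -14449/(18*3088) = -1/3*14449/18528 = -14449/55584 ≈ -0.25995)
(-32107 + 27848)/(z(138) + C) = (-32107 + 27848)/(1 - 14449/55584) = -4259/41135/55584 = -4259*55584/41135 = -236732256/41135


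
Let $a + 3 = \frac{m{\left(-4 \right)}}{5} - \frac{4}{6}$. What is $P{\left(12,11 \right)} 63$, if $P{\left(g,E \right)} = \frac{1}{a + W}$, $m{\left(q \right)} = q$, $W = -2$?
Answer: $- \frac{945}{97} \approx -9.7423$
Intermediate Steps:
$a = - \frac{67}{15}$ ($a = -3 - \left(\frac{2}{3} + \frac{4}{5}\right) = -3 - \frac{22}{15} = - \frac{67}{15} \approx -4.4667$)
$P{\left(g,E \right)} = - \frac{15}{97}$ ($P{\left(g,E \right)} = \frac{1}{- \frac{67}{15} - 2} = \frac{1}{- \frac{97}{15}} = - \frac{15}{97}$)
$P{\left(12,11 \right)} 63 = \left(- \frac{15}{97}\right) 63 = - \frac{945}{97}$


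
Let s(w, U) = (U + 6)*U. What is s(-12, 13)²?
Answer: 61009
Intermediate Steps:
s(w, U) = U*(6 + U) (s(w, U) = (6 + U)*U = U*(6 + U))
s(-12, 13)² = (13*(6 + 13))² = (13*19)² = 247² = 61009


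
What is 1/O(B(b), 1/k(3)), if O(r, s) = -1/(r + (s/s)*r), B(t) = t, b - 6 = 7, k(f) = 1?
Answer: -26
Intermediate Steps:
b = 13 (b = 6 + 7 = 13)
O(r, s) = -1/(2*r) (O(r, s) = -1/(r + 1*r) = -1/(r + r) = -1/(2*r))
1/O(B(b), 1/k(3)) = 1/(-1/2/13) = 1/(-1/2*1/13) = 1/(-1/26) = -26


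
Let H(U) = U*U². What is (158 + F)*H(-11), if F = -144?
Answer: -18634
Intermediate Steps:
H(U) = U³
(158 + F)*H(-11) = (158 - 144)*(-11)³ = 14*(-1331) = -18634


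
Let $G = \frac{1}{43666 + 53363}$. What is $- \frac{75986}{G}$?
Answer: $-7372845594$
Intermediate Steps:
$G = \frac{1}{97029} \approx 1.0306 \cdot 10^{-5}$
$- \frac{75986}{G} = - 75986 \frac{1}{\frac{1}{97029}} = \left(-75986\right) 97029 = -7372845594$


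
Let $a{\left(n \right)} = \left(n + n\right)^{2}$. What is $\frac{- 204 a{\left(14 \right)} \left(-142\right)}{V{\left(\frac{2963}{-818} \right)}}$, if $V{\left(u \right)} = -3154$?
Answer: $- \frac{11355456}{1577} \approx -7200.7$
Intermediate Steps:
$a{\left(n \right)} = 4 n^{2}$ ($a{\left(n \right)} = \left(2 n\right)^{2} = 4 n^{2}$)
$\frac{- 204 a{\left(14 \right)} \left(-142\right)}{V{\left(\frac{2963}{-818} \right)}} = \frac{- 204 \cdot 4 \cdot 14^{2} \left(-142\right)}{-3154} = - 204 \cdot 4 \cdot 196 \left(-142\right) \left(- \frac{1}{3154}\right) = \left(-204\right) 784 \left(-142\right) \left(- \frac{1}{3154}\right) = \left(-159936\right) \left(-142\right) \left(- \frac{1}{3154}\right) = 22710912 \left(- \frac{1}{3154}\right) = - \frac{11355456}{1577}$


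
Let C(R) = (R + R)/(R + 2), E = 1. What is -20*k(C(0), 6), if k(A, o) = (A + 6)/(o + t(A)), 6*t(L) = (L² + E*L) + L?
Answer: -20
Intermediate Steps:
t(L) = L/3 + L²/6 (t(L) = ((L² + 1*L) + L)/6 = ((L² + L) + L)/6 = ((L + L²) + L)/6 = (L² + 2*L)/6 = L/3 + L²/6)
C(R) = 2*R/(2 + R) (C(R) = (2*R)/(2 + R) = 2*R/(2 + R))
k(A, o) = (6 + A)/(o + A*(2 + A)/6) (k(A, o) = (A + 6)/(o + A*(2 + A)/6) = (6 + A)/(o + A*(2 + A)/6))
-20*k(C(0), 6) = -120*(6 + 2*0/(2 + 0))/(6*6 + (2*0/(2 + 0))*(2 + 2*0/(2 + 0))) = -120*(6 + 2*0/2)/(36 + (2*0/2)*(2 + 2*0/2)) = -120*(6 + 2*0*(½))/(36 + (2*0*(½))*(2 + 2*0*(½))) = -120*(6 + 0)/(36 + 0*(2 + 0)) = -120*6/(36 + 0*2) = -120*6/(36 + 0) = -120*6/36 = -20*1 = -20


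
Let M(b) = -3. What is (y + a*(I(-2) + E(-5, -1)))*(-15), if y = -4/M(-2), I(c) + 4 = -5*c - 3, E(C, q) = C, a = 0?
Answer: -20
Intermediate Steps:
I(c) = -7 - 5*c (I(c) = -4 + (-5*c - 3) = -4 + (-3 - 5*c) = -7 - 5*c)
y = 4/3 (y = -4/(-3) = -4*(-1/3) = 4/3 ≈ 1.3333)
(y + a*(I(-2) + E(-5, -1)))*(-15) = (4/3 + 0*((-7 - 5*(-2)) - 5))*(-15) = (4/3 + 0*((-7 + 10) - 5))*(-15) = (4/3 + 0*(3 - 5))*(-15) = (4/3 + 0*(-2))*(-15) = (4/3 + 0)*(-15) = (4/3)*(-15) = -20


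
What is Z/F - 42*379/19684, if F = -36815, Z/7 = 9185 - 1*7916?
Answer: -1468869/1398970 ≈ -1.0500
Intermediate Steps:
Z = 8883 (Z = 7*(9185 - 1*7916) = 7*(9185 - 7916) = 7*1269 = 8883)
Z/F - 42*379/19684 = 8883/(-36815) - 42*379/19684 = 8883*(-1/36815) - 15918*1/19684 = -8883/36815 - 1137/1406 = -1468869/1398970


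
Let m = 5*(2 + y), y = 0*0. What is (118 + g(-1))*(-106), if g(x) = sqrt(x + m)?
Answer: -12826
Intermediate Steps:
y = 0
m = 10 (m = 5*(2 + 0) = 5*2 = 10)
g(x) = sqrt(10 + x) (g(x) = sqrt(x + 10) = sqrt(10 + x))
(118 + g(-1))*(-106) = (118 + sqrt(10 - 1))*(-106) = (118 + sqrt(9))*(-106) = (118 + 3)*(-106) = 121*(-106) = -12826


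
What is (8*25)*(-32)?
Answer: -6400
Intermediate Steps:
(8*25)*(-32) = 200*(-32) = -6400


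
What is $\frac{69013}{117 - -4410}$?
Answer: $\frac{69013}{4527} \approx 15.245$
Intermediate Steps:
$\frac{69013}{117 - -4410} = \frac{69013}{117 + 4410} = \frac{69013}{4527}$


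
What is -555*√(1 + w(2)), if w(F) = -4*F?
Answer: -555*I*√7 ≈ -1468.4*I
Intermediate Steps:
-555*√(1 + w(2)) = -555*√(1 - 4*2) = -555*√(1 - 8) = -555*I*√7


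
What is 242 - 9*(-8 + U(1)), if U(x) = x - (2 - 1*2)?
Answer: 305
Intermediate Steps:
U(x) = x (U(x) = x - (2 - 2) = x - 1*0 = x + 0 = x)
242 - 9*(-8 + U(1)) = 242 - 9*(-8 + 1) = 242 - 9*(-7) = 242 + 63 = 305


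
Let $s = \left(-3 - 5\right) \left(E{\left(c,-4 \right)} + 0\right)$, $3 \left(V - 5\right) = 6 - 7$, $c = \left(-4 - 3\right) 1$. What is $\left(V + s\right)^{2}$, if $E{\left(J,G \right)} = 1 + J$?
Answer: $\frac{24964}{9} \approx 2773.8$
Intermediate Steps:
$c = -7$ ($c = \left(-7\right) 1 = -7$)
$V = \frac{14}{3}$ ($V = 5 + \frac{6 - 7}{3} = 5 + \frac{1}{3} \left(-1\right) = 5 - \frac{1}{3} = \frac{14}{3} \approx 4.6667$)
$s = 48$ ($s = \left(-3 - 5\right) \left(\left(1 - 7\right) + 0\right) = \left(-3 - 5\right) \left(-6 + 0\right) = \left(-8\right) \left(-6\right) = 48$)
$\left(V + s\right)^{2} = \left(\frac{14}{3} + 48\right)^{2} = \left(\frac{158}{3}\right)^{2} = \frac{24964}{9}$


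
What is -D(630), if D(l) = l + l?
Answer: -1260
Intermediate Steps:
D(l) = 2*l
-D(630) = -2*630 = -1*1260 = -1260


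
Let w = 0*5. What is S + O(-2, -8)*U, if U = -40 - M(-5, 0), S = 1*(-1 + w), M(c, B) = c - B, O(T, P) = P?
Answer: 279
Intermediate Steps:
w = 0
S = -1 (S = 1*(-1 + 0) = 1*(-1) = -1)
U = -35 (U = -40 - (-5 - 1*0) = -40 - (-5 + 0) = -40 - 1*(-5) = -40 + 5 = -35)
S + O(-2, -8)*U = -1 - 8*(-35) = -1 + 280 = 279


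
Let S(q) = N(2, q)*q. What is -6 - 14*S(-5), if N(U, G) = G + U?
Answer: -216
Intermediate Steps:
S(q) = q*(2 + q) (S(q) = (q + 2)*q = (2 + q)*q = q*(2 + q))
-6 - 14*S(-5) = -6 - (-70)*(2 - 5) = -6 - (-70)*(-3) = -6 - 14*15 = -6 - 210 = -216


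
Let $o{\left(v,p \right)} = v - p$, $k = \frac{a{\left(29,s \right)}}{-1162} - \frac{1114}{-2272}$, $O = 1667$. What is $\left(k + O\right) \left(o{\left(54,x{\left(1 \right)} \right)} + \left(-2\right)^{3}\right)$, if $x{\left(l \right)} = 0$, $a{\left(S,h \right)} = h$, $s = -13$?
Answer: $\frac{25313286479}{330008} \approx 76705.0$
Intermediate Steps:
$k = \frac{331001}{660016}$ ($k = - \frac{13}{-1162} - \frac{1114}{-2272} = \left(-13\right) \left(- \frac{1}{1162}\right) - - \frac{557}{1136} = \frac{13}{1162} + \frac{557}{1136} = \frac{331001}{660016} \approx 0.5015$)
$\left(k + O\right) \left(o{\left(54,x{\left(1 \right)} \right)} + \left(-2\right)^{3}\right) = \left(\frac{331001}{660016} + 1667\right) \left(\left(54 - 0\right) + \left(-2\right)^{3}\right) = \frac{1100577673 \left(\left(54 + 0\right) - 8\right)}{660016} = \frac{1100577673 \left(54 - 8\right)}{660016} = \frac{1100577673}{660016} \cdot 46 = \frac{25313286479}{330008}$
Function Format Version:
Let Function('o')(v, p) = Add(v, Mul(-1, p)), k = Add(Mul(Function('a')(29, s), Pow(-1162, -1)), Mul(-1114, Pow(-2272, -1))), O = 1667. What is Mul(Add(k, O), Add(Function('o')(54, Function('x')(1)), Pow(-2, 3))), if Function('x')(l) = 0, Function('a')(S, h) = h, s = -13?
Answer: Rational(25313286479, 330008) ≈ 76705.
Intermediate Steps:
k = Rational(331001, 660016) (k = Add(Mul(-13, Pow(-1162, -1)), Mul(-1114, Pow(-2272, -1))) = Add(Mul(-13, Rational(-1, 1162)), Mul(-1114, Rational(-1, 2272))) = Add(Rational(13, 1162), Rational(557, 1136)) = Rational(331001, 660016) ≈ 0.50150)
Mul(Add(k, O), Add(Function('o')(54, Function('x')(1)), Pow(-2, 3))) = Mul(Add(Rational(331001, 660016), 1667), Add(Add(54, Mul(-1, 0)), Pow(-2, 3))) = Mul(Rational(1100577673, 660016), Add(Add(54, 0), -8)) = Mul(Rational(1100577673, 660016), Add(54, -8)) = Mul(Rational(1100577673, 660016), 46) = Rational(25313286479, 330008)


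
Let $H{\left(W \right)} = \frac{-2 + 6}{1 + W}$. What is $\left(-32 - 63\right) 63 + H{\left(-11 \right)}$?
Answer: $- \frac{29927}{5} \approx -5985.4$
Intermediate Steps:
$H{\left(W \right)} = \frac{4}{1 + W}$
$\left(-32 - 63\right) 63 + H{\left(-11 \right)} = \left(-32 - 63\right) 63 + \frac{4}{1 - 11} = \left(-32 - 63\right) 63 + \frac{4}{-10} = \left(-95\right) 63 + 4 \left(- \frac{1}{10}\right) = -5985 - \frac{2}{5} = - \frac{29927}{5}$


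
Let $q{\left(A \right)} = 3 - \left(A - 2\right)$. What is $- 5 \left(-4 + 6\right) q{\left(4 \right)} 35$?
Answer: $-350$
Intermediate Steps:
$q{\left(A \right)} = 5 - A$ ($q{\left(A \right)} = 3 - \left(A - 2\right) = 3 - \left(-2 + A\right) = 5 - A$)
$- 5 \left(-4 + 6\right) q{\left(4 \right)} 35 = - 5 \left(-4 + 6\right) \left(5 - 4\right) 35 = \left(-5\right) 2 \left(5 - 4\right) 35 = \left(-10\right) 1 \cdot 35 = \left(-10\right) 35 = -350$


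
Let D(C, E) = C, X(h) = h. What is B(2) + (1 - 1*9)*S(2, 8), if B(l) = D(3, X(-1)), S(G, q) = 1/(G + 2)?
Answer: 1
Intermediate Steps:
S(G, q) = 1/(2 + G)
B(l) = 3
B(2) + (1 - 1*9)*S(2, 8) = 3 + (1 - 1*9)/(2 + 2) = 3 + (1 - 9)/4 = 3 - 8*1/4 = 3 - 2 = 1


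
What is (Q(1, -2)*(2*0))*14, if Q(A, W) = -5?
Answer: 0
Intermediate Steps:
(Q(1, -2)*(2*0))*14 = -10*0*14 = -5*0*14 = 0*14 = 0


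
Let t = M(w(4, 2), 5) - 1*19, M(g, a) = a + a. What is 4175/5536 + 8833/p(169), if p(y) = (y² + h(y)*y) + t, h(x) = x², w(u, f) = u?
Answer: 20320031663/26879278496 ≈ 0.75597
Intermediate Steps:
M(g, a) = 2*a
t = -9 (t = 2*5 - 1*19 = 10 - 19 = -9)
p(y) = -9 + y² + y³ (p(y) = (y² + y²*y) - 9 = (y² + y³) - 9 = -9 + y² + y³)
4175/5536 + 8833/p(169) = 4175/5536 + 8833/(-9 + 169² + 169³) = 4175*(1/5536) + 8833/(-9 + 28561 + 4826809) = 4175/5536 + 8833/4855361 = 20320031663/26879278496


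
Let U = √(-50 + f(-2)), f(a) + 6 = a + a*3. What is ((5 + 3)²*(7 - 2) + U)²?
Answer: 102336 + 5120*I ≈ 1.0234e+5 + 5120.0*I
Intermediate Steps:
f(a) = -6 + 4*a (f(a) = -6 + (a + a*3) = -6 + (a + 3*a) = -6 + 4*a)
U = 8*I (U = √(-50 + (-6 + 4*(-2))) = √(-50 + (-6 - 8)) = √(-50 - 14) = √(-64) = 8*I ≈ 8.0*I)
((5 + 3)²*(7 - 2) + U)² = ((5 + 3)²*(7 - 2) + 8*I)² = (8²*5 + 8*I)² = (64*5 + 8*I)² = (320 + 8*I)²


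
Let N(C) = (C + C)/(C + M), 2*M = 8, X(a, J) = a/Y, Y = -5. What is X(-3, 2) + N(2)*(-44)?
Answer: -431/15 ≈ -28.733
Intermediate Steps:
X(a, J) = -a/5 (X(a, J) = a/(-5) = a*(-⅕) = -a/5)
M = 4 (M = (½)*8 = 4)
N(C) = 2*C/(4 + C) (N(C) = (C + C)/(C + 4) = (2*C)/(4 + C) = 2*C/(4 + C))
X(-3, 2) + N(2)*(-44) = -⅕*(-3) + (2*2/(4 + 2))*(-44) = ⅗ + (2*2/6)*(-44) = ⅗ + (2*2*(⅙))*(-44) = ⅗ + (⅔)*(-44) = ⅗ - 88/3 = -431/15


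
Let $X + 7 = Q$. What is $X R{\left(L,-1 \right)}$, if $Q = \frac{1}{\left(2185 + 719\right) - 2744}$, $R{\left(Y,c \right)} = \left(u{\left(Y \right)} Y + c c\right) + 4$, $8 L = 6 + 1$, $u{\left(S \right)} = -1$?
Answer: $- \frac{36927}{1280} \approx -28.849$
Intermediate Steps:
$L = \frac{7}{8}$ ($L = \frac{6 + 1}{8} = \frac{1}{8} \cdot 7 = \frac{7}{8} \approx 0.875$)
$R{\left(Y,c \right)} = 4 + c^{2} - Y$ ($R{\left(Y,c \right)} = \left(- Y + c c\right) + 4 = \left(- Y + c^{2}\right) + 4 = \left(c^{2} - Y\right) + 4 = 4 + c^{2} - Y$)
$Q = \frac{1}{160}$ ($Q = \frac{1}{2904 - 2744} = \frac{1}{160} \approx 0.00625$)
$X = - \frac{1119}{160}$ ($X = -7 + \frac{1}{160} = - \frac{1119}{160} \approx -6.9938$)
$X R{\left(L,-1 \right)} = - \frac{1119 \left(4 + \left(-1\right)^{2} - \frac{7}{8}\right)}{160} = - \frac{1119 \left(4 + 1 - \frac{7}{8}\right)}{160} = \left(- \frac{1119}{160}\right) \frac{33}{8} = - \frac{36927}{1280}$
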